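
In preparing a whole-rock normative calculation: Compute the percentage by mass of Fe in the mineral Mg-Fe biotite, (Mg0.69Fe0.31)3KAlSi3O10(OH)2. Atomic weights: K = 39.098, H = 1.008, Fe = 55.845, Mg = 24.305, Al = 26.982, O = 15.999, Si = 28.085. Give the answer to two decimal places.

11.63 wt%

Formula mass = 2.07*24.305 + 0.93*55.845 + 1*39.098 + 1*26.982 + 3*28.085 + 12*15.999 + 2*1.008 = 446.586 g/mol, of which 51.936 g is Fe.
So Fe makes up 51.936/446.586 = 0.1163 of the mass, i.e. 11.63%.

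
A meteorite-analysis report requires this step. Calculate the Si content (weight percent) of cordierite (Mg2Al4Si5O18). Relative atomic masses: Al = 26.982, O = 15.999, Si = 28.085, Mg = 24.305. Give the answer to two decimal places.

Molar mass of Mg2Al4Si5O18: 2×24.305 + 4×26.982 + 5×28.085 + 18×15.999 = 584.945 g/mol.
Mass of Si per formula unit: 5 × 28.085 = 140.425 g.
Weight fraction Si = 140.425 / 584.945 = 0.2401.

24.01 weight percent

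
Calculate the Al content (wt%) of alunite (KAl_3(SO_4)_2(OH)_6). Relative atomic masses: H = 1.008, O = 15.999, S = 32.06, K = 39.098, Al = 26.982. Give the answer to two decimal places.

M(KAl_3(SO_4)_2(OH)_6) = 414.198 g/mol.
Al contributes 3 × 26.982 = 80.946 g per mole.
80.946/414.198 = 0.1954 → 19.54%.

19.54 wt%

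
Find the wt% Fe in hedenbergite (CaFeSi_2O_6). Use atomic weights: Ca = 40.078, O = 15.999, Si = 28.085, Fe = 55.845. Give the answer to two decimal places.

Formula mass = 1×40.078 + 1×55.845 + 2×28.085 + 6×15.999 = 248.087 g/mol, of which 55.845 g is Fe.
So Fe makes up 55.845/248.087 = 0.2251 of the mass, i.e. 22.51%.

22.51 weight percent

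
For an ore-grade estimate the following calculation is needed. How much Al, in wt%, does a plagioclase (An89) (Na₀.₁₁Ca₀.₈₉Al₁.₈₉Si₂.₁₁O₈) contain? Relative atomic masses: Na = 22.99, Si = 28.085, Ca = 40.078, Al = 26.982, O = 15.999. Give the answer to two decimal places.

18.45 wt%

Formula mass = 0.11×22.99 + 0.89×40.078 + 1.89×26.982 + 2.11×28.085 + 8×15.999 = 276.446 g/mol, of which 50.996 g is Al.
So Al makes up 50.996/276.446 = 0.1845 of the mass, i.e. 18.45%.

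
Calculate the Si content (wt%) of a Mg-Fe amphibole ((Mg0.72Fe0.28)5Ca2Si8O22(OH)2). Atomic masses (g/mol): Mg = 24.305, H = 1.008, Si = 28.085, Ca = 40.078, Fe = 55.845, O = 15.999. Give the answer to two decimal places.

Formula mass = 3.60·24.305 + 1.40·55.845 + 2·40.078 + 8·28.085 + 24·15.999 + 2·1.008 = 856.509 g/mol, of which 224.680 g is Si.
So Si makes up 224.680/856.509 = 0.2623 of the mass, i.e. 26.23%.

26.23 wt%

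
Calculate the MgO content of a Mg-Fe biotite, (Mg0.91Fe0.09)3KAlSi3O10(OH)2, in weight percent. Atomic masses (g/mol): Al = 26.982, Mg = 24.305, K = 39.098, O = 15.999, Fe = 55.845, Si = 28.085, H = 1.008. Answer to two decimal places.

25.84 wt%

M((Mg0.91Fe0.09)3KAlSi3O10(OH)2) = 425.770 g/mol; M(MgO) = 40.304 g/mol.
Moles MgO per formula unit = 2.73 Mg ÷ 1 = 2.7300.
MgO fraction = (2.7300 × 40.304) / 425.770 = 110.030/425.770 = 0.2584.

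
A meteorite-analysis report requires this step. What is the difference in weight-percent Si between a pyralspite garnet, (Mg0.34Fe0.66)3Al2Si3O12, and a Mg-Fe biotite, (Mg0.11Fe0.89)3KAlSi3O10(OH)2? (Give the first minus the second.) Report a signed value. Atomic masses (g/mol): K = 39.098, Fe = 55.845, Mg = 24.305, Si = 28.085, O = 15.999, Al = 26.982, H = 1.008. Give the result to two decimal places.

M((Mg0.34Fe0.66)3Al2Si3O12) = 465.571 g/mol, so wt% Si = 84.255/465.571 × 100 = 18.10%.
M((Mg0.11Fe0.89)3KAlSi3O10(OH)2) = 501.466 g/mol, so wt% Si = 84.255/501.466 × 100 = 16.80%.
18.10 − 16.80 = 1.30 pp.

1.30 percentage points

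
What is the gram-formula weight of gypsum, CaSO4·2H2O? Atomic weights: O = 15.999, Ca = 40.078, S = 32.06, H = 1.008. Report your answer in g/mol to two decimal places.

M = 1(40.078) + 1(32.06) + 6(15.999) + 4(1.008)

172.16 g/mol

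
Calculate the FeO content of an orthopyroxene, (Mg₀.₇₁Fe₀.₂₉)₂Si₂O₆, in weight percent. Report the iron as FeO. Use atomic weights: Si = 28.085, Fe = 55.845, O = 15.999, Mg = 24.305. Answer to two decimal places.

Molar mass of (Mg₀.₇₁Fe₀.₂₉)₂Si₂O₆ = 1.42*24.305 + 0.58*55.845 + 2*28.085 + 6*15.999 = 219.067 g/mol.
Each formula unit contains 0.58 Fe, equivalent to 0.58/1 = 0.5800 mol FeO.
M(FeO) = 1×55.845 + 1×15.999 = 71.844 g/mol.
Mass of FeO per formula unit = 0.5800 × 71.844 = 41.670 g.
FeO wt% = 41.670 / 219.067 × 100 = 19.02%.

19.02 wt%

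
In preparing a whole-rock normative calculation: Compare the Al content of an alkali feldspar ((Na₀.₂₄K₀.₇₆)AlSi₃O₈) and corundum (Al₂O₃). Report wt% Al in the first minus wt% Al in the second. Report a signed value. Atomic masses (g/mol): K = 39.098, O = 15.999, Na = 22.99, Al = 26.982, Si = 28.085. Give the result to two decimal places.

-43.10 percentage points

First mineral: 26.982 g Al in 274.461 g formula = 9.83 wt% Al.
Second mineral: 53.964 g Al in 101.961 g formula = 52.93 wt% Al.
9.83% − 52.93% gives a difference of -43.10 percentage points.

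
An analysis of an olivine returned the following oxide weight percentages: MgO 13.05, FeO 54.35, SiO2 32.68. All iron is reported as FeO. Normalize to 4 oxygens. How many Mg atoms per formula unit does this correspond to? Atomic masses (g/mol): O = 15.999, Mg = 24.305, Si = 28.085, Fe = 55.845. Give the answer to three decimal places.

13.05 wt% MgO ÷ 40.304 g/mol = 0.32379 mol, giving 0.32379 Mg and 0.32379 O.
54.35 wt% FeO ÷ 71.844 g/mol = 0.75650 mol, giving 0.75650 Fe and 0.75650 O.
32.68 wt% SiO2 ÷ 60.083 g/mol = 0.54391 mol, giving 0.54391 Si and 1.08782 O.
Oxygen sums to 2.16811; scaling by 4/2.16811 = 1.84492 puts the formula on 4 O.
Mg: 0.32379 × 1.84492 = 0.597 atoms per formula unit.

0.597 Mg apfu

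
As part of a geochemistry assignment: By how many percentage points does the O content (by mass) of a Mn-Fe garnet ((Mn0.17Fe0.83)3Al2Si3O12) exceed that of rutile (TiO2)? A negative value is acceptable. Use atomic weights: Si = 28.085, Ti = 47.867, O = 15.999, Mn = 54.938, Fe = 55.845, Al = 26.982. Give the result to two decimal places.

First mineral: 191.988 g O in 497.279 g formula = 38.61 wt% O.
Second mineral: 31.998 g O in 79.865 g formula = 40.07 wt% O.
38.61% − 40.07% gives a difference of -1.46 percentage points.

-1.46 percentage points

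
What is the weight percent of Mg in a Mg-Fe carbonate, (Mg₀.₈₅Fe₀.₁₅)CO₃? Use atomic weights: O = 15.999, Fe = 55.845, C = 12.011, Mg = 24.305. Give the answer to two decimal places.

Molar mass of (Mg₀.₈₅Fe₀.₁₅)CO₃: 0.85*24.305 + 0.15*55.845 + 1*12.011 + 3*15.999 = 89.044 g/mol.
Mass of Mg per formula unit: 0.85 × 24.305 = 20.659 g.
Weight fraction Mg = 20.659 / 89.044 = 0.2320.

23.20 wt%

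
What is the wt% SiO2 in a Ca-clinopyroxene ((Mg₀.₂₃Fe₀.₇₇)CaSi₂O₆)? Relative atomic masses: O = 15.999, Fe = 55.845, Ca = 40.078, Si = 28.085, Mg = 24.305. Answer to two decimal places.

Molar mass of (Mg₀.₂₃Fe₀.₇₇)CaSi₂O₆ = 0.23·24.305 + 0.77·55.845 + 1·40.078 + 2·28.085 + 6·15.999 = 240.833 g/mol.
Each formula unit contains 2 Si, equivalent to 2/1 = 2.0000 mol SiO2.
M(SiO2) = 1×28.085 + 2×15.999 = 60.083 g/mol.
Mass of SiO2 per formula unit = 2.0000 × 60.083 = 120.166 g.
SiO2 wt% = 120.166 / 240.833 × 100 = 49.90%.

49.90 wt%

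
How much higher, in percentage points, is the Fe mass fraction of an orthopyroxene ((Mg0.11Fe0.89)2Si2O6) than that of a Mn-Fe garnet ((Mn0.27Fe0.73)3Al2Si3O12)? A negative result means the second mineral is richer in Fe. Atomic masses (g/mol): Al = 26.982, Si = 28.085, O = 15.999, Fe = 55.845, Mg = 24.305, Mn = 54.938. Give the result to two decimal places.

14.08 percentage points

M((Mg0.11Fe0.89)2Si2O6) = 256.915 g/mol, so wt% Fe = 99.404/256.915 × 100 = 38.69%.
M((Mn0.27Fe0.73)3Al2Si3O12) = 497.007 g/mol, so wt% Fe = 122.301/497.007 × 100 = 24.61%.
38.69 − 24.61 = 14.08 pp.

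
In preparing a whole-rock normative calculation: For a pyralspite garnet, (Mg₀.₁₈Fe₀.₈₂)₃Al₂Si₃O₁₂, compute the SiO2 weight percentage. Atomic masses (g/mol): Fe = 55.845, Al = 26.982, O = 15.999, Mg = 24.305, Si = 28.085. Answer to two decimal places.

37.50 wt%

M((Mg₀.₁₈Fe₀.₈₂)₃Al₂Si₃O₁₂) = 480.710 g/mol; M(SiO2) = 60.083 g/mol.
Moles SiO2 per formula unit = 3 Si ÷ 1 = 3.0000.
SiO2 fraction = (3.0000 × 60.083) / 480.710 = 180.249/480.710 = 0.3750.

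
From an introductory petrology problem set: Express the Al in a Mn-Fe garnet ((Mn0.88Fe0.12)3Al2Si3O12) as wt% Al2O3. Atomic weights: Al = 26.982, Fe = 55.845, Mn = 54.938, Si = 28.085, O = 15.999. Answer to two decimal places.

Formula mass = 495.348 g/mol.
2 Al → 1.0000 mol Al2O3 per formula unit; M(Al2O3) = 101.961, so Al2O3 mass = 101.961 g.
101.961/495.348 × 100 = 20.58 wt%.

20.58 wt%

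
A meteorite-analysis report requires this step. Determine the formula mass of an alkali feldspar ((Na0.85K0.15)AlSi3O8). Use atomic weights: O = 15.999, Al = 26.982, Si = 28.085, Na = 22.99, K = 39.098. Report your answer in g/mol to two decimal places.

The formula mass is the sum 0.85·22.99 + 0.15·39.098 + 1·26.982 + 3·28.085 + 8·15.999.

264.64 g/mol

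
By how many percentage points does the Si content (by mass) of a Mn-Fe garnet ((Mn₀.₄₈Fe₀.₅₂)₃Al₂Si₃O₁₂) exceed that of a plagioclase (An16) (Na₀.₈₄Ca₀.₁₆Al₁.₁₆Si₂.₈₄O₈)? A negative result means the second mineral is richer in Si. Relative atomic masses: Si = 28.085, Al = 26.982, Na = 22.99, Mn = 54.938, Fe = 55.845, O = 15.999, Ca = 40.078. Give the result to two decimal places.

-13.15 percentage points

M((Mn₀.₄₈Fe₀.₅₂)₃Al₂Si₃O₁₂) = 496.436 g/mol, so wt% Si = 84.255/496.436 × 100 = 16.97%.
M(Na₀.₈₄Ca₀.₁₆Al₁.₁₆Si₂.₈₄O₈) = 264.777 g/mol, so wt% Si = 79.761/264.777 × 100 = 30.12%.
16.97 − 30.12 = -13.15 pp.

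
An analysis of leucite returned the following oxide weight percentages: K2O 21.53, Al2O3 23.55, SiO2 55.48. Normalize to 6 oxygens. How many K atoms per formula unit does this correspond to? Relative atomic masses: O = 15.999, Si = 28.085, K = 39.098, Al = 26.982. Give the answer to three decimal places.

0.991 K apfu

K2O (M=94.195): mol = 0.22857; K = 0.45714, O = 0.22857.
Al2O3 (M=101.961): mol = 0.23097; Al = 0.46194, O = 0.69291.
SiO2 (M=60.083): mol = 0.92339; Si = 0.92339, O = 1.84678.
ΣO = 2.76826; factor = 6/ΣO = 2.16743.
K apfu = 0.45714 × 2.16743 = 0.991.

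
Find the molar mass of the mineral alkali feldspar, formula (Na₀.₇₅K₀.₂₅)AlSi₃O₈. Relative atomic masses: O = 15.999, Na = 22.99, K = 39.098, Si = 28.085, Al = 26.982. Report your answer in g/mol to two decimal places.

266.25 g/mol

The formula mass is the sum 0.75(22.99) + 0.25(39.098) + 1(26.982) + 3(28.085) + 8(15.999).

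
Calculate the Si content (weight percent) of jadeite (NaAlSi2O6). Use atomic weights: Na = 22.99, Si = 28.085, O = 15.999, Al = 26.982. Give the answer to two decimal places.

27.79 weight percent

M(NaAlSi2O6) = 202.136 g/mol.
Si contributes 2 × 28.085 = 56.170 g per mole.
56.170/202.136 = 0.2779 → 27.79%.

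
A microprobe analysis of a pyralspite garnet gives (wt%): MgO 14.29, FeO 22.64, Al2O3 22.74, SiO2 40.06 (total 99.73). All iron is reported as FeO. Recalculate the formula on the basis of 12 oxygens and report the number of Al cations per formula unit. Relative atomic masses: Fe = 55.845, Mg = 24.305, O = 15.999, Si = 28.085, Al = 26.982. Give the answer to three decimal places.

2.003 Al apfu

MgO: 14.29/40.304 = 0.35456 mol → 0.35456 mol Mg, 0.35456 mol O.
FeO: 22.64/71.844 = 0.31513 mol → 0.31513 mol Fe, 0.31513 mol O.
Al2O3: 22.74/101.961 = 0.22303 mol → 0.44606 mol Al, 0.66909 mol O.
SiO2: 40.06/60.083 = 0.66674 mol → 0.66674 mol Si, 1.33348 mol O.
Total oxygen = 2.67226 mol. Normalization factor = 12/2.67226 = 4.49058.
Al per 12 O = 0.44606 × 4.49058 = 2.003.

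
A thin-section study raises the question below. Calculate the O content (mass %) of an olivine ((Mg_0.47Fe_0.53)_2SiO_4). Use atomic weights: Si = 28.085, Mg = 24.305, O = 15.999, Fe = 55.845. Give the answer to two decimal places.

36.75 mass %

M((Mg_0.47Fe_0.53)_2SiO_4) = 174.123 g/mol.
O contributes 4 × 15.999 = 63.996 g per mole.
63.996/174.123 = 0.3675 → 36.75%.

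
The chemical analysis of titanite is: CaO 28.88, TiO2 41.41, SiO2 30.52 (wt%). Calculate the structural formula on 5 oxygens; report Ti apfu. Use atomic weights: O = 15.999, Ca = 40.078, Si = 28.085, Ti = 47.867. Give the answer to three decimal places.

1.010 Ti apfu

CaO (M=56.077): mol = 0.51501; Ca = 0.51501, O = 0.51501.
TiO2 (M=79.865): mol = 0.51850; Ti = 0.51850, O = 1.03700.
SiO2 (M=60.083): mol = 0.50796; Si = 0.50796, O = 1.01592.
ΣO = 2.56793; factor = 5/ΣO = 1.94709.
Ti apfu = 0.51850 × 1.94709 = 1.010.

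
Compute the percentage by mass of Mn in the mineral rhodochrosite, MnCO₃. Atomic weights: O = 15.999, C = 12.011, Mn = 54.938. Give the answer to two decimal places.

47.79 mass %

M(MnCO₃) = 114.946 g/mol.
Mn contributes 1 × 54.938 = 54.938 g per mole.
54.938/114.946 = 0.4779 → 47.79%.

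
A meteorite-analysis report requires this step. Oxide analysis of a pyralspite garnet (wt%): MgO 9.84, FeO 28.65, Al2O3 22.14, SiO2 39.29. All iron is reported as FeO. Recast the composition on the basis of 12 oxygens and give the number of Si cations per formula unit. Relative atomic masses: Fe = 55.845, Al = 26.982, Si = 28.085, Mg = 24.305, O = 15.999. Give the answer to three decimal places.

3.016 Si apfu

MgO (M=40.304): mol = 0.24414; Mg = 0.24414, O = 0.24414.
FeO (M=71.844): mol = 0.39878; Fe = 0.39878, O = 0.39878.
Al2O3 (M=101.961): mol = 0.21714; Al = 0.43428, O = 0.65142.
SiO2 (M=60.083): mol = 0.65393; Si = 0.65393, O = 1.30786.
ΣO = 2.60220; factor = 12/ΣO = 4.61148.
Si apfu = 0.65393 × 4.61148 = 3.016.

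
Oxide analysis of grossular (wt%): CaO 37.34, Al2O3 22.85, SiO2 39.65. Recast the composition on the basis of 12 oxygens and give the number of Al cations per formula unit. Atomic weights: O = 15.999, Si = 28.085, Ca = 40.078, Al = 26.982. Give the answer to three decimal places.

2.024 Al apfu

CaO (M=56.077): mol = 0.66587; Ca = 0.66587, O = 0.66587.
Al2O3 (M=101.961): mol = 0.22411; Al = 0.44822, O = 0.67233.
SiO2 (M=60.083): mol = 0.65992; Si = 0.65992, O = 1.31984.
ΣO = 2.65804; factor = 12/ΣO = 4.51460.
Al apfu = 0.44822 × 4.51460 = 2.024.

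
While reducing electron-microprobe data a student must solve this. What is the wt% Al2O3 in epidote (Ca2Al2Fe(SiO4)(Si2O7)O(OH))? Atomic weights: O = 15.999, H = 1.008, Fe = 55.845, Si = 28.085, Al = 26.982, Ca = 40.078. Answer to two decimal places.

21.10 wt%

Formula mass = 483.215 g/mol.
2 Al → 1.0000 mol Al2O3 per formula unit; M(Al2O3) = 101.961, so Al2O3 mass = 101.961 g.
101.961/483.215 × 100 = 21.10 wt%.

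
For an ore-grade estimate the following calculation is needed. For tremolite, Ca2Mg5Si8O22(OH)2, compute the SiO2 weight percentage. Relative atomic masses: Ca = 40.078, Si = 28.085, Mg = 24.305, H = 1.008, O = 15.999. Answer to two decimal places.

M(Ca2Mg5Si8O22(OH)2) = 812.353 g/mol; M(SiO2) = 60.083 g/mol.
Moles SiO2 per formula unit = 8 Si ÷ 1 = 8.0000.
SiO2 fraction = (8.0000 × 60.083) / 812.353 = 480.664/812.353 = 0.5917.

59.17 wt%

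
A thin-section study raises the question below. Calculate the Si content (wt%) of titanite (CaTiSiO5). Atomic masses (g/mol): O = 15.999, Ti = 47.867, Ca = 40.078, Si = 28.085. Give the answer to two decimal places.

Molar mass of CaTiSiO5: 1*40.078 + 1*47.867 + 1*28.085 + 5*15.999 = 196.025 g/mol.
Mass of Si per formula unit: 1 × 28.085 = 28.085 g.
Weight fraction Si = 28.085 / 196.025 = 0.1433.

14.33 wt%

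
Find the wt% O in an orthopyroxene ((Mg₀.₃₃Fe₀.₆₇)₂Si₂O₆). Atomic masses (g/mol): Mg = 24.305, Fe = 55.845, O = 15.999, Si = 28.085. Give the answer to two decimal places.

39.50 wt%

Molar mass of (Mg₀.₃₃Fe₀.₆₇)₂Si₂O₆: 0.66×24.305 + 1.34×55.845 + 2×28.085 + 6×15.999 = 243.038 g/mol.
Mass of O per formula unit: 6 × 15.999 = 95.994 g.
Weight fraction O = 95.994 / 243.038 = 0.3950.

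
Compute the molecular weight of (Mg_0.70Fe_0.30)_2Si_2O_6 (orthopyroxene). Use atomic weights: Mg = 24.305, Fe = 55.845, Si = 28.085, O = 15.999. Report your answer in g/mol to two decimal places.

M = 1.40·24.305 + 0.60·55.845 + 2·28.085 + 6·15.999

219.70 g/mol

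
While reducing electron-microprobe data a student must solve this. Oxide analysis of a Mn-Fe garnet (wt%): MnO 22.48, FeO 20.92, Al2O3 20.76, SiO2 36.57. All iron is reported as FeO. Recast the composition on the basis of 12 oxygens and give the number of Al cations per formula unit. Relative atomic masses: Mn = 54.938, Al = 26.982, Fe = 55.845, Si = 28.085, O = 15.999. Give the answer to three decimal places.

22.48 wt% MnO ÷ 70.937 g/mol = 0.31690 mol, giving 0.31690 Mn and 0.31690 O.
20.92 wt% FeO ÷ 71.844 g/mol = 0.29119 mol, giving 0.29119 Fe and 0.29119 O.
20.76 wt% Al2O3 ÷ 101.961 g/mol = 0.20361 mol, giving 0.40722 Al and 0.61083 O.
36.57 wt% SiO2 ÷ 60.083 g/mol = 0.60866 mol, giving 0.60866 Si and 1.21732 O.
Oxygen sums to 2.43624; scaling by 12/2.43624 = 4.92562 puts the formula on 12 O.
Al: 0.40722 × 4.92562 = 2.006 atoms per formula unit.

2.006 Al apfu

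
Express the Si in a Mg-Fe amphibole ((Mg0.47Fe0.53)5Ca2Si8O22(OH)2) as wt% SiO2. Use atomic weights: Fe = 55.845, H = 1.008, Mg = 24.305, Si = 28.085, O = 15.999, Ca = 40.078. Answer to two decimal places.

53.65 wt%

Molar mass of (Mg0.47Fe0.53)5Ca2Si8O22(OH)2 = 2.35·24.305 + 2.65·55.845 + 2·40.078 + 8·28.085 + 24·15.999 + 2·1.008 = 895.934 g/mol.
Each formula unit contains 8 Si, equivalent to 8/1 = 8.0000 mol SiO2.
M(SiO2) = 1×28.085 + 2×15.999 = 60.083 g/mol.
Mass of SiO2 per formula unit = 8.0000 × 60.083 = 480.664 g.
SiO2 wt% = 480.664 / 895.934 × 100 = 53.65%.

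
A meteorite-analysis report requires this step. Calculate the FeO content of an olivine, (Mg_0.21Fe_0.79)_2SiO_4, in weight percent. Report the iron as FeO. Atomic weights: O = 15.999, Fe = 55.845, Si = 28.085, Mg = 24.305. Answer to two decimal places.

Molar mass of (Mg_0.21Fe_0.79)_2SiO_4 = 0.42·24.305 + 1.58·55.845 + 1·28.085 + 4·15.999 = 190.524 g/mol.
Each formula unit contains 1.58 Fe, equivalent to 1.58/1 = 1.5800 mol FeO.
M(FeO) = 1×55.845 + 1×15.999 = 71.844 g/mol.
Mass of FeO per formula unit = 1.5800 × 71.844 = 113.514 g.
FeO wt% = 113.514 / 190.524 × 100 = 59.58%.

59.58 wt%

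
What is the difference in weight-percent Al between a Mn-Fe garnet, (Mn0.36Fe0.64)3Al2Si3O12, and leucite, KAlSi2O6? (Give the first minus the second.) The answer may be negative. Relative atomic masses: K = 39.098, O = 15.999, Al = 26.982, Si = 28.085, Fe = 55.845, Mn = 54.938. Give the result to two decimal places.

M((Mn0.36Fe0.64)3Al2Si3O12) = 496.762 g/mol, so wt% Al = 53.964/496.762 × 100 = 10.86%.
M(KAlSi2O6) = 218.244 g/mol, so wt% Al = 26.982/218.244 × 100 = 12.36%.
10.86 − 12.36 = -1.50 pp.

-1.50 percentage points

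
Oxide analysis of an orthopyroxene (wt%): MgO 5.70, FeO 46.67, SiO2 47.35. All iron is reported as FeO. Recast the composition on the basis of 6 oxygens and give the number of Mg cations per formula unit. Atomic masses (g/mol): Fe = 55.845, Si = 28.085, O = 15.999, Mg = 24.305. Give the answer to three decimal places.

0.358 Mg apfu

5.70 wt% MgO ÷ 40.304 g/mol = 0.14143 mol, giving 0.14143 Mg and 0.14143 O.
46.67 wt% FeO ÷ 71.844 g/mol = 0.64960 mol, giving 0.64960 Fe and 0.64960 O.
47.35 wt% SiO2 ÷ 60.083 g/mol = 0.78808 mol, giving 0.78808 Si and 1.57616 O.
Oxygen sums to 2.36719; scaling by 6/2.36719 = 2.53465 puts the formula on 6 O.
Mg: 0.14143 × 2.53465 = 0.358 atoms per formula unit.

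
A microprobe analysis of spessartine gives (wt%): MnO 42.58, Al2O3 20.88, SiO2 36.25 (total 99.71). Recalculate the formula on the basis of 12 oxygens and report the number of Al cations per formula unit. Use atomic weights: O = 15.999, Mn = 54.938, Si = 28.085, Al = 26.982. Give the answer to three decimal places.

MnO: 42.58/70.937 = 0.60025 mol → 0.60025 mol Mn, 0.60025 mol O.
Al2O3: 20.88/101.961 = 0.20478 mol → 0.40956 mol Al, 0.61434 mol O.
SiO2: 36.25/60.083 = 0.60333 mol → 0.60333 mol Si, 1.20666 mol O.
Total oxygen = 2.42125 mol. Normalization factor = 12/2.42125 = 4.95612.
Al per 12 O = 0.40956 × 4.95612 = 2.030.

2.030 Al apfu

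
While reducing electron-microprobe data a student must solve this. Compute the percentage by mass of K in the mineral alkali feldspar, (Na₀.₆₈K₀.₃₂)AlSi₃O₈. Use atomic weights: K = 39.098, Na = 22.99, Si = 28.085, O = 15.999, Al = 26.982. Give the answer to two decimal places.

4.68 wt%

M((Na₀.₆₈K₀.₃₂)AlSi₃O₈) = 267.374 g/mol.
K contributes 0.32 × 39.098 = 12.511 g per mole.
12.511/267.374 = 0.0468 → 4.68%.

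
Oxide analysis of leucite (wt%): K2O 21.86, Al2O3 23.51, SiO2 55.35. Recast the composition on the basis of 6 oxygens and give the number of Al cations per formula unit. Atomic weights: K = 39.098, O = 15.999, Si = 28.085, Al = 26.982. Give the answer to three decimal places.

1.000 Al apfu

K2O: 21.86/94.195 = 0.23207 mol → 0.46414 mol K, 0.23207 mol O.
Al2O3: 23.51/101.961 = 0.23058 mol → 0.46116 mol Al, 0.69174 mol O.
SiO2: 55.35/60.083 = 0.92123 mol → 0.92123 mol Si, 1.84246 mol O.
Total oxygen = 2.76627 mol. Normalization factor = 6/2.76627 = 2.16899.
Al per 6 O = 0.46116 × 2.16899 = 1.000.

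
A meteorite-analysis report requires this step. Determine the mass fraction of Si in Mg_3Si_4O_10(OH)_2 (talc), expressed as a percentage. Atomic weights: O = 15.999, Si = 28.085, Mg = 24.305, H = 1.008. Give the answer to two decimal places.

Molar mass of Mg_3Si_4O_10(OH)_2: 3·24.305 + 4·28.085 + 12·15.999 + 2·1.008 = 379.259 g/mol.
Mass of Si per formula unit: 4 × 28.085 = 112.340 g.
Weight fraction Si = 112.340 / 379.259 = 0.2962.

29.62 weight percent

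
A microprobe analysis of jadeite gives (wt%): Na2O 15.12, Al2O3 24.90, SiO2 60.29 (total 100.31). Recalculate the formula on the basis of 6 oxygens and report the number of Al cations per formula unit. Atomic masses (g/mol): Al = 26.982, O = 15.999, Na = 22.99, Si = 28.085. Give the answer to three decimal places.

Na2O: 15.12/61.979 = 0.24395 mol → 0.48790 mol Na, 0.24395 mol O.
Al2O3: 24.90/101.961 = 0.24421 mol → 0.48842 mol Al, 0.73263 mol O.
SiO2: 60.29/60.083 = 1.00345 mol → 1.00345 mol Si, 2.00690 mol O.
Total oxygen = 2.98348 mol. Normalization factor = 6/2.98348 = 2.01107.
Al per 6 O = 0.48842 × 2.01107 = 0.982.

0.982 Al apfu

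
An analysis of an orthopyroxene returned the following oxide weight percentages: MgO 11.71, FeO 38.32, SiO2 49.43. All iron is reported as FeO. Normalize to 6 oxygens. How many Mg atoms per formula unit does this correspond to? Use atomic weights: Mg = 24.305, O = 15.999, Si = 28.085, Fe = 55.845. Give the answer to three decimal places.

0.706 Mg apfu

MgO: 11.71/40.304 = 0.29054 mol → 0.29054 mol Mg, 0.29054 mol O.
FeO: 38.32/71.844 = 0.53338 mol → 0.53338 mol Fe, 0.53338 mol O.
SiO2: 49.43/60.083 = 0.82270 mol → 0.82270 mol Si, 1.64540 mol O.
Total oxygen = 2.46932 mol. Normalization factor = 6/2.46932 = 2.42982.
Mg per 6 O = 0.29054 × 2.42982 = 0.706.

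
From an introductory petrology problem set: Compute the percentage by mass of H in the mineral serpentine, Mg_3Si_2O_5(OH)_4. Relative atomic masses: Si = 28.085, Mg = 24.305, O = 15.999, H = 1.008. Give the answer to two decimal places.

M(Mg_3Si_2O_5(OH)_4) = 277.108 g/mol.
H contributes 4 × 1.008 = 4.032 g per mole.
4.032/277.108 = 0.0146 → 1.46%.

1.46 mass %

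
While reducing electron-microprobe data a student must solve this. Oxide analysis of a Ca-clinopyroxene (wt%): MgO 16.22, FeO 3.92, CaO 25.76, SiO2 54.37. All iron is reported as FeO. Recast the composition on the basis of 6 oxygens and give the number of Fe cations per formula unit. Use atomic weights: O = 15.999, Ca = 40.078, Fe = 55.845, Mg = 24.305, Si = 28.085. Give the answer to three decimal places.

MgO: 16.22/40.304 = 0.40244 mol → 0.40244 mol Mg, 0.40244 mol O.
FeO: 3.92/71.844 = 0.05456 mol → 0.05456 mol Fe, 0.05456 mol O.
CaO: 25.76/56.077 = 0.45937 mol → 0.45937 mol Ca, 0.45937 mol O.
SiO2: 54.37/60.083 = 0.90491 mol → 0.90491 mol Si, 1.80982 mol O.
Total oxygen = 2.72619 mol. Normalization factor = 6/2.72619 = 2.20087.
Fe per 6 O = 0.05456 × 2.20087 = 0.120.

0.120 Fe apfu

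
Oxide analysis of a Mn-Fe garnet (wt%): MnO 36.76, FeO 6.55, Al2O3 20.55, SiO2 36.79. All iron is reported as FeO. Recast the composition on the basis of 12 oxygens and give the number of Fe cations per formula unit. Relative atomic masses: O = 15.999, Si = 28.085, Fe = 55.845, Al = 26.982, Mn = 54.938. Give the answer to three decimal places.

0.449 Fe apfu

36.76 wt% MnO ÷ 70.937 g/mol = 0.51821 mol, giving 0.51821 Mn and 0.51821 O.
6.55 wt% FeO ÷ 71.844 g/mol = 0.09117 mol, giving 0.09117 Fe and 0.09117 O.
20.55 wt% Al2O3 ÷ 101.961 g/mol = 0.20155 mol, giving 0.40310 Al and 0.60465 O.
36.79 wt% SiO2 ÷ 60.083 g/mol = 0.61232 mol, giving 0.61232 Si and 1.22464 O.
Oxygen sums to 2.43867; scaling by 12/2.43867 = 4.92071 puts the formula on 12 O.
Fe: 0.09117 × 4.92071 = 0.449 atoms per formula unit.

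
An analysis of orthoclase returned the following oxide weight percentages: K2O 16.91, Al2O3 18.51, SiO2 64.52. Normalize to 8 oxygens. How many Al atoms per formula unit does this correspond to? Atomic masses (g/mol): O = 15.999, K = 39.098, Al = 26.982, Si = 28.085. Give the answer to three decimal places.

1.011 Al apfu

16.91 wt% K2O ÷ 94.195 g/mol = 0.17952 mol, giving 0.35904 K and 0.17952 O.
18.51 wt% Al2O3 ÷ 101.961 g/mol = 0.18154 mol, giving 0.36308 Al and 0.54462 O.
64.52 wt% SiO2 ÷ 60.083 g/mol = 1.07385 mol, giving 1.07385 Si and 2.14770 O.
Oxygen sums to 2.87184; scaling by 8/2.87184 = 2.78567 puts the formula on 8 O.
Al: 0.36308 × 2.78567 = 1.011 atoms per formula unit.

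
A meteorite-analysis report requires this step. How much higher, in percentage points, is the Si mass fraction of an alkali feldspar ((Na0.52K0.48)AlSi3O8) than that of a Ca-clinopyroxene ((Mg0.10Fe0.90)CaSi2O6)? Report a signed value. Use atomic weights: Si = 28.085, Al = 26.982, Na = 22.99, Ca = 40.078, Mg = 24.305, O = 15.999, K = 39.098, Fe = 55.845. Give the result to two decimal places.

8.28 percentage points

First mineral: 84.255 g Si in 269.951 g formula = 31.21 wt% Si.
Second mineral: 56.170 g Si in 244.933 g formula = 22.93 wt% Si.
31.21% − 22.93% gives a difference of 8.28 percentage points.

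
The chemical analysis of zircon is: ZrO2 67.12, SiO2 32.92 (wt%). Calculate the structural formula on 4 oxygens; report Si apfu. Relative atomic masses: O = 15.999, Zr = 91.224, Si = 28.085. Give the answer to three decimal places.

1.003 Si apfu

67.12 wt% ZrO2 ÷ 123.222 g/mol = 0.54471 mol, giving 0.54471 Zr and 1.08942 O.
32.92 wt% SiO2 ÷ 60.083 g/mol = 0.54791 mol, giving 0.54791 Si and 1.09582 O.
Oxygen sums to 2.18524; scaling by 4/2.18524 = 1.83046 puts the formula on 4 O.
Si: 0.54791 × 1.83046 = 1.003 atoms per formula unit.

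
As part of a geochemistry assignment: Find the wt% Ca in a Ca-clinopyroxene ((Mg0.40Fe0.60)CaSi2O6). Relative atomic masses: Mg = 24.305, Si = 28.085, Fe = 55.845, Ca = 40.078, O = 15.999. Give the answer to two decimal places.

17.02 wt%

M((Mg0.40Fe0.60)CaSi2O6) = 235.471 g/mol.
Ca contributes 1 × 40.078 = 40.078 g per mole.
40.078/235.471 = 0.1702 → 17.02%.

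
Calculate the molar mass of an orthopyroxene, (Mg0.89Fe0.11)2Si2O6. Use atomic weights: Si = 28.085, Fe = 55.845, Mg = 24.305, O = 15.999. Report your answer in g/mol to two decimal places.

207.71 g/mol

Mg: 1.78 × 24.305 = 43.2629
Fe: 0.22 × 55.845 = 12.2859
Si: 2 × 28.085 = 56.1700
O: 6 × 15.999 = 95.9940
Summing the contributions gives the formula mass.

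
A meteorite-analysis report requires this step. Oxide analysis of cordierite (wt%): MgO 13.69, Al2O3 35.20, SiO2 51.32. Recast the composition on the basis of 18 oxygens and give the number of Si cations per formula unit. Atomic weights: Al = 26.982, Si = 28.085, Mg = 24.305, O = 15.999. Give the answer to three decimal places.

MgO (M=40.304): mol = 0.33967; Mg = 0.33967, O = 0.33967.
Al2O3 (M=101.961): mol = 0.34523; Al = 0.69046, O = 1.03569.
SiO2 (M=60.083): mol = 0.85415; Si = 0.85415, O = 1.70830.
ΣO = 3.08366; factor = 18/ΣO = 5.83722.
Si apfu = 0.85415 × 5.83722 = 4.986.

4.986 Si apfu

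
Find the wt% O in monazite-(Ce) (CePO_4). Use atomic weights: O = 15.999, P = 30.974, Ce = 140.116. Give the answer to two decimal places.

M(CePO_4) = 235.086 g/mol.
O contributes 4 × 15.999 = 63.996 g per mole.
63.996/235.086 = 0.2722 → 27.22%.

27.22 wt%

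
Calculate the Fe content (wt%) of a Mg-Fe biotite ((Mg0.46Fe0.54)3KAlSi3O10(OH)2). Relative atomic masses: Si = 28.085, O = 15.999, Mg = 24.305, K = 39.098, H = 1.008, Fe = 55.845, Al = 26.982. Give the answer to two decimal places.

Molar mass of (Mg0.46Fe0.54)3KAlSi3O10(OH)2: 1.38*24.305 + 1.62*55.845 + 1*39.098 + 1*26.982 + 3*28.085 + 12*15.999 + 2*1.008 = 468.349 g/mol.
Mass of Fe per formula unit: 1.62 × 55.845 = 90.469 g.
Weight fraction Fe = 90.469 / 468.349 = 0.1932.

19.32 wt%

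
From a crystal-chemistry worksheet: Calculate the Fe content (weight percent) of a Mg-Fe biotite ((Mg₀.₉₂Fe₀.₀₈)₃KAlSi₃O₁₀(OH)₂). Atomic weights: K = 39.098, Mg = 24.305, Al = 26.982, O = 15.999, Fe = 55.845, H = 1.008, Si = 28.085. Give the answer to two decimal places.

Formula mass = 2.76*24.305 + 0.24*55.845 + 1*39.098 + 1*26.982 + 3*28.085 + 12*15.999 + 2*1.008 = 424.824 g/mol, of which 13.403 g is Fe.
So Fe makes up 13.403/424.824 = 0.0315 of the mass, i.e. 3.15%.

3.15 weight percent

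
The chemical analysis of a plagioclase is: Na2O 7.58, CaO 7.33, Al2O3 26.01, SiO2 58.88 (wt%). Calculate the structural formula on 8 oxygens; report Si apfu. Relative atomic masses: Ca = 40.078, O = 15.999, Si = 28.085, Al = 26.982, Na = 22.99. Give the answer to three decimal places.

2.632 Si apfu

7.58 wt% Na2O ÷ 61.979 g/mol = 0.12230 mol, giving 0.24460 Na and 0.12230 O.
7.33 wt% CaO ÷ 56.077 g/mol = 0.13071 mol, giving 0.13071 Ca and 0.13071 O.
26.01 wt% Al2O3 ÷ 101.961 g/mol = 0.25510 mol, giving 0.51020 Al and 0.76530 O.
58.88 wt% SiO2 ÷ 60.083 g/mol = 0.97998 mol, giving 0.97998 Si and 1.95996 O.
Oxygen sums to 2.97827; scaling by 8/2.97827 = 2.68612 puts the formula on 8 O.
Si: 0.97998 × 2.68612 = 2.632 atoms per formula unit.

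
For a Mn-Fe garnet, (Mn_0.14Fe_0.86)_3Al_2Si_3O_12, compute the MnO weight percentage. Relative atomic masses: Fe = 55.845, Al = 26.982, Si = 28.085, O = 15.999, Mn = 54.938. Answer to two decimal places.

5.99 wt%

Molar mass of (Mn_0.14Fe_0.86)_3Al_2Si_3O_12 = 0.42*54.938 + 2.58*55.845 + 2*26.982 + 3*28.085 + 12*15.999 = 497.361 g/mol.
Each formula unit contains 0.42 Mn, equivalent to 0.42/1 = 0.4200 mol MnO.
M(MnO) = 1×54.938 + 1×15.999 = 70.937 g/mol.
Mass of MnO per formula unit = 0.4200 × 70.937 = 29.794 g.
MnO wt% = 29.794 / 497.361 × 100 = 5.99%.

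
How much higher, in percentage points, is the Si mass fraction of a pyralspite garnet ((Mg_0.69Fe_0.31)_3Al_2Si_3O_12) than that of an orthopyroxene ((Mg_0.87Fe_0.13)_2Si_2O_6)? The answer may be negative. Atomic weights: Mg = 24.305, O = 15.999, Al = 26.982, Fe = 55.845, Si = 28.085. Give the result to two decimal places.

-7.40 percentage points

Si in (Mg_0.69Fe_0.31)_3Al_2Si_3O_12: molar mass 432.454 g/mol; 3×28.085 = 84.255 g → 19.48 wt%.
Si in (Mg_0.87Fe_0.13)_2Si_2O_6: molar mass 208.974 g/mol; 2×28.085 = 56.170 g → 26.88 wt%.
Difference = 19.48 − 26.88 = -7.40 percentage points.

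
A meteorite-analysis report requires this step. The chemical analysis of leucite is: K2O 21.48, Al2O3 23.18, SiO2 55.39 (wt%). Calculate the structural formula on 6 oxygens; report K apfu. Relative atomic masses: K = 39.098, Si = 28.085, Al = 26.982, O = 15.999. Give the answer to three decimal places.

0.994 K apfu

K2O: 21.48/94.195 = 0.22804 mol → 0.45608 mol K, 0.22804 mol O.
Al2O3: 23.18/101.961 = 0.22734 mol → 0.45468 mol Al, 0.68202 mol O.
SiO2: 55.39/60.083 = 0.92189 mol → 0.92189 mol Si, 1.84378 mol O.
Total oxygen = 2.75384 mol. Normalization factor = 6/2.75384 = 2.17878.
K per 6 O = 0.45608 × 2.17878 = 0.994.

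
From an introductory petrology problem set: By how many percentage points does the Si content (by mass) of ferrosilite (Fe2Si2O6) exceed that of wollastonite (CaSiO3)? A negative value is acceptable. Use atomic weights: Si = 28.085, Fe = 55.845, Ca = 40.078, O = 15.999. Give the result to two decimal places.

-2.89 percentage points

M(Fe2Si2O6) = 263.854 g/mol, so wt% Si = 56.170/263.854 × 100 = 21.29%.
M(CaSiO3) = 116.160 g/mol, so wt% Si = 28.085/116.160 × 100 = 24.18%.
21.29 − 24.18 = -2.89 pp.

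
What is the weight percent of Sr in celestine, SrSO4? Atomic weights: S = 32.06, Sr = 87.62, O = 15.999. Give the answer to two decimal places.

M(SrSO4) = 183.676 g/mol.
Sr contributes 1 × 87.62 = 87.620 g per mole.
87.620/183.676 = 0.4770 → 47.70%.

47.70 wt%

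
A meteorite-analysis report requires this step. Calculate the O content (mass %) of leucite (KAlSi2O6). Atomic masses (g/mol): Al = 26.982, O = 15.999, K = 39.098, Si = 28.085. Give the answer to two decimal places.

43.98 mass %

Formula mass = 1×39.098 + 1×26.982 + 2×28.085 + 6×15.999 = 218.244 g/mol, of which 95.994 g is O.
So O makes up 95.994/218.244 = 0.4398 of the mass, i.e. 43.98%.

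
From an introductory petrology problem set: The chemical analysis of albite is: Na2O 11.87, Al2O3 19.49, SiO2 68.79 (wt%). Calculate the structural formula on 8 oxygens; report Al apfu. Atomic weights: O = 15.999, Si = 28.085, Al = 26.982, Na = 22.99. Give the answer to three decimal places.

Na2O (M=61.979): mol = 0.19152; Na = 0.38304, O = 0.19152.
Al2O3 (M=101.961): mol = 0.19115; Al = 0.38230, O = 0.57345.
SiO2 (M=60.083): mol = 1.14492; Si = 1.14492, O = 2.28984.
ΣO = 3.05481; factor = 8/ΣO = 2.61882.
Al apfu = 0.38230 × 2.61882 = 1.001.

1.001 Al apfu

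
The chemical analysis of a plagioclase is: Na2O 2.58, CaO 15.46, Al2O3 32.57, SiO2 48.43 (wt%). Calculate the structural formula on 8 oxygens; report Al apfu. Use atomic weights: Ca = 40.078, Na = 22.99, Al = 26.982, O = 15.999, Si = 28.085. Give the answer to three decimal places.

Na2O: 2.58/61.979 = 0.04163 mol → 0.08326 mol Na, 0.04163 mol O.
CaO: 15.46/56.077 = 0.27569 mol → 0.27569 mol Ca, 0.27569 mol O.
Al2O3: 32.57/101.961 = 0.31944 mol → 0.63888 mol Al, 0.95832 mol O.
SiO2: 48.43/60.083 = 0.80605 mol → 0.80605 mol Si, 1.61210 mol O.
Total oxygen = 2.88774 mol. Normalization factor = 8/2.88774 = 2.77033.
Al per 8 O = 0.63888 × 2.77033 = 1.770.

1.770 Al apfu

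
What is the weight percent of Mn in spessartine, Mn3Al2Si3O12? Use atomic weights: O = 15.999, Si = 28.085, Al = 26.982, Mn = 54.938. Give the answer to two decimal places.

33.29 mass %

Formula mass = 3*54.938 + 2*26.982 + 3*28.085 + 12*15.999 = 495.021 g/mol, of which 164.814 g is Mn.
So Mn makes up 164.814/495.021 = 0.3329 of the mass, i.e. 33.29%.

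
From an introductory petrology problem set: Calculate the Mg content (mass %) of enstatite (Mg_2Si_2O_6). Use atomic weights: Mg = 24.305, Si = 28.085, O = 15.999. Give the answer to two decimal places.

Formula mass = 2×24.305 + 2×28.085 + 6×15.999 = 200.774 g/mol, of which 48.610 g is Mg.
So Mg makes up 48.610/200.774 = 0.2421 of the mass, i.e. 24.21%.

24.21 mass %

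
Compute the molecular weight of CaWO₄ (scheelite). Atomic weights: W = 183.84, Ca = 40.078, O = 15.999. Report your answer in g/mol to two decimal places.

287.91 g/mol

M = 1·40.078 + 1·183.84 + 4·15.999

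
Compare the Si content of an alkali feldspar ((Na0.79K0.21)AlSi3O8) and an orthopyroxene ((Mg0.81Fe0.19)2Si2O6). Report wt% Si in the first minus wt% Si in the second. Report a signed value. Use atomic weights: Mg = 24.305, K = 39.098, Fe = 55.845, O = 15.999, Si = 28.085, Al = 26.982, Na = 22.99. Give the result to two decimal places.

M((Na0.79K0.21)AlSi3O8) = 265.602 g/mol, so wt% Si = 84.255/265.602 × 100 = 31.72%.
M((Mg0.81Fe0.19)2Si2O6) = 212.759 g/mol, so wt% Si = 56.170/212.759 × 100 = 26.40%.
31.72 − 26.40 = 5.32 pp.

5.32 percentage points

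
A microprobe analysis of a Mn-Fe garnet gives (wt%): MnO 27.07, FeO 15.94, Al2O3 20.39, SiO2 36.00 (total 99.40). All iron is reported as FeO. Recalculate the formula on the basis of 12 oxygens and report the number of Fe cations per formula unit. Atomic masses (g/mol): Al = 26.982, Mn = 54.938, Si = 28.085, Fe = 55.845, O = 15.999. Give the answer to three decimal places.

MnO (M=70.937): mol = 0.38161; Mn = 0.38161, O = 0.38161.
FeO (M=71.844): mol = 0.22187; Fe = 0.22187, O = 0.22187.
Al2O3 (M=101.961): mol = 0.19998; Al = 0.39996, O = 0.59994.
SiO2 (M=60.083): mol = 0.59917; Si = 0.59917, O = 1.19834.
ΣO = 2.40176; factor = 12/ΣO = 4.99634.
Fe apfu = 0.22187 × 4.99634 = 1.109.

1.109 Fe apfu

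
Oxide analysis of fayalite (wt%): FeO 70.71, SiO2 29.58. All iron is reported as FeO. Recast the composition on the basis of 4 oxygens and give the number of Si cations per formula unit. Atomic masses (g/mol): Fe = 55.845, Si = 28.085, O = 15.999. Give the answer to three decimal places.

1.000 Si apfu

70.71 wt% FeO ÷ 71.844 g/mol = 0.98422 mol, giving 0.98422 Fe and 0.98422 O.
29.58 wt% SiO2 ÷ 60.083 g/mol = 0.49232 mol, giving 0.49232 Si and 0.98464 O.
Oxygen sums to 1.96886; scaling by 4/1.96886 = 2.03163 puts the formula on 4 O.
Si: 0.49232 × 2.03163 = 1.000 atoms per formula unit.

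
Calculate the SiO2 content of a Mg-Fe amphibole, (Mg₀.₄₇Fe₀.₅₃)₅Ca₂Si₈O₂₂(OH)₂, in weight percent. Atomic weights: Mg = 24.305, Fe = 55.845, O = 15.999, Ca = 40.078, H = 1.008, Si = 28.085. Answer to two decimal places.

53.65 wt%

Formula mass = 895.934 g/mol.
8 Si → 8.0000 mol SiO2 per formula unit; M(SiO2) = 60.083, so SiO2 mass = 480.664 g.
480.664/895.934 × 100 = 53.65 wt%.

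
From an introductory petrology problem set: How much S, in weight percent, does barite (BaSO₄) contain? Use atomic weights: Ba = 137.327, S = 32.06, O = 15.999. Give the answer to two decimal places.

Formula mass = 1*137.327 + 1*32.06 + 4*15.999 = 233.383 g/mol, of which 32.060 g is S.
So S makes up 32.060/233.383 = 0.1374 of the mass, i.e. 13.74%.

13.74 weight percent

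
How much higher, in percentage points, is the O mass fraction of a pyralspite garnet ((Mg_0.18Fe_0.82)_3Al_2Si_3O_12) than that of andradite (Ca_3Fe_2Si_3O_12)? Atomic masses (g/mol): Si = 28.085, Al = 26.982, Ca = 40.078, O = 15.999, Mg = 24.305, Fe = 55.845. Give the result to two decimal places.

2.16 percentage points

M((Mg_0.18Fe_0.82)_3Al_2Si_3O_12) = 480.710 g/mol, so wt% O = 191.988/480.710 × 100 = 39.94%.
M(Ca_3Fe_2Si_3O_12) = 508.167 g/mol, so wt% O = 191.988/508.167 × 100 = 37.78%.
39.94 − 37.78 = 2.16 pp.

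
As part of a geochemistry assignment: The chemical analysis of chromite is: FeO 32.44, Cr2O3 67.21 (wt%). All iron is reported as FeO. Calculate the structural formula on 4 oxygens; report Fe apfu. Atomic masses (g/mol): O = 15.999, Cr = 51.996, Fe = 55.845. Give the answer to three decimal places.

1.016 Fe apfu

32.44 wt% FeO ÷ 71.844 g/mol = 0.45153 mol, giving 0.45153 Fe and 0.45153 O.
67.21 wt% Cr2O3 ÷ 151.989 g/mol = 0.44220 mol, giving 0.88440 Cr and 1.32660 O.
Oxygen sums to 1.77813; scaling by 4/1.77813 = 2.24955 puts the formula on 4 O.
Fe: 0.45153 × 2.24955 = 1.016 atoms per formula unit.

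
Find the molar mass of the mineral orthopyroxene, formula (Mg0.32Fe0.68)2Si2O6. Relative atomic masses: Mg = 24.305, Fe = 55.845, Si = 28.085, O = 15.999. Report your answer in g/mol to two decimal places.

M = 0.64(24.305) + 1.36(55.845) + 2(28.085) + 6(15.999)

243.67 g/mol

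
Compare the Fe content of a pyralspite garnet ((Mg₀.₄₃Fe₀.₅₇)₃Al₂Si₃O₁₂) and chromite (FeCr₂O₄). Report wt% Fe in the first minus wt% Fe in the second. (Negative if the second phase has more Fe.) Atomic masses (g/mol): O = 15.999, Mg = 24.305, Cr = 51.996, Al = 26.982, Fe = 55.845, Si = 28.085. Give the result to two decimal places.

First mineral: 95.495 g Fe in 457.055 g formula = 20.89 wt% Fe.
Second mineral: 55.845 g Fe in 223.833 g formula = 24.95 wt% Fe.
20.89% − 24.95% gives a difference of -4.06 percentage points.

-4.06 percentage points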